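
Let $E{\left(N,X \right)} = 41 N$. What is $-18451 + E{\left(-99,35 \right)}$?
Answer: $-22510$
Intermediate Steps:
$-18451 + E{\left(-99,35 \right)} = -18451 + 41 \left(-99\right) = -18451 - 4059 = -22510$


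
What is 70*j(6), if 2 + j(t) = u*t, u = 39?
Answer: 16240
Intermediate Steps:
j(t) = -2 + 39*t
70*j(6) = 70*(-2 + 39*6) = 70*(-2 + 234) = 70*232 = 16240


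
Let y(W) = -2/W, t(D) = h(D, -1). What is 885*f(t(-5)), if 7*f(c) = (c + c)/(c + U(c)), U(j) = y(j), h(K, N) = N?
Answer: -1770/7 ≈ -252.86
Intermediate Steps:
t(D) = -1
U(j) = -2/j
f(c) = 2*c/(7*(c - 2/c)) (f(c) = ((c + c)/(c - 2/c))/7 = ((2*c)/(c - 2/c))/7 = (2*c/(c - 2/c))/7 = 2*c/(7*(c - 2/c)))
885*f(t(-5)) = 885*((2/7)*(-1)²/(-2 + (-1)²)) = 885*((2/7)*1/(-2 + 1)) = 885*((2/7)*1/(-1)) = 885*((2/7)*1*(-1)) = 885*(-2/7) = -1770/7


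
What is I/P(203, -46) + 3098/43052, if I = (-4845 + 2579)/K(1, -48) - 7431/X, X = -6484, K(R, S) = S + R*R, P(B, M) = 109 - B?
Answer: -2972563577/6560005448 ≈ -0.45313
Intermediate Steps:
K(R, S) = S + R**2
I = 15042001/304748 (I = (-4845 + 2579)/(-48 + 1**2) - 7431/(-6484) = -2266/(-48 + 1) - 7431*(-1/6484) = -2266/(-47) + 7431/6484 = -2266*(-1/47) + 7431/6484 = 2266/47 + 7431/6484 = 15042001/304748 ≈ 49.359)
I/P(203, -46) + 3098/43052 = 15042001/(304748*(109 - 1*203)) + 3098/43052 = 15042001/(304748*(109 - 203)) + 3098*(1/43052) = (15042001/304748)/(-94) + 1549/21526 = (15042001/304748)*(-1/94) + 1549/21526 = -15042001/28646312 + 1549/21526 = -2972563577/6560005448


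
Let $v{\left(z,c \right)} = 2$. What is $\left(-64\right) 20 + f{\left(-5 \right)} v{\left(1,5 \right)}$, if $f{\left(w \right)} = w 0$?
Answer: $-1280$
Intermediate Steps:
$f{\left(w \right)} = 0$
$\left(-64\right) 20 + f{\left(-5 \right)} v{\left(1,5 \right)} = \left(-64\right) 20 + 0 \cdot 2 = -1280 + 0 = -1280$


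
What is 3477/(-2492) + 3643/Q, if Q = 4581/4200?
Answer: 12704389021/3805284 ≈ 3338.6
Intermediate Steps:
Q = 1527/1400 (Q = 4581*(1/4200) = 1527/1400 ≈ 1.0907)
3477/(-2492) + 3643/Q = 3477/(-2492) + 3643/(1527/1400) = 3477*(-1/2492) + 3643*(1400/1527) = -3477/2492 + 5100200/1527 = 12704389021/3805284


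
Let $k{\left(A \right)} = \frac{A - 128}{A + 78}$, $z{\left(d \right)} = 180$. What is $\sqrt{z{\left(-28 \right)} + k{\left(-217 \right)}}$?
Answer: $\frac{\sqrt{3525735}}{139} \approx 13.509$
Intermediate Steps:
$k{\left(A \right)} = \frac{-128 + A}{78 + A}$
$\sqrt{z{\left(-28 \right)} + k{\left(-217 \right)}} = \sqrt{180 + \frac{-128 - 217}{78 - 217}} = \sqrt{180 + \frac{1}{-139} \left(-345\right)} = \sqrt{180 - - \frac{345}{139}} = \sqrt{180 + \frac{345}{139}} = \sqrt{\frac{25365}{139}} = \frac{\sqrt{3525735}}{139}$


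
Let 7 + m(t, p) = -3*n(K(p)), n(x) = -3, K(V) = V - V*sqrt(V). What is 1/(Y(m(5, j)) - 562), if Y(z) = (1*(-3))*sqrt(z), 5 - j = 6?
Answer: -281/157913 + 3*sqrt(2)/315826 ≈ -0.0017660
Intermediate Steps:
K(V) = V - V**(3/2)
j = -1 (j = 5 - 1*6 = 5 - 6 = -1)
m(t, p) = 2 (m(t, p) = -7 - 3*(-3) = -7 + 9 = 2)
Y(z) = -3*sqrt(z)
1/(Y(m(5, j)) - 562) = 1/(-3*sqrt(2) - 562) = 1/(-562 - 3*sqrt(2))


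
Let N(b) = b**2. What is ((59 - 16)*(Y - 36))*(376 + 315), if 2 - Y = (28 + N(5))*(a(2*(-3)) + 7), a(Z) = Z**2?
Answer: -68726169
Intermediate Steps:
Y = -2277 (Y = 2 - (28 + 5**2)*((2*(-3))**2 + 7) = 2 - (28 + 25)*((-6)**2 + 7) = 2 - 53*(36 + 7) = 2 - 53*43 = 2 - 1*2279 = 2 - 2279 = -2277)
((59 - 16)*(Y - 36))*(376 + 315) = ((59 - 16)*(-2277 - 36))*(376 + 315) = (43*(-2313))*691 = -99459*691 = -68726169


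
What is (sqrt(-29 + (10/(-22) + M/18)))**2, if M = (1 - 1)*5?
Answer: -324/11 ≈ -29.455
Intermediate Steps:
M = 0 (M = 0*5 = 0)
(sqrt(-29 + (10/(-22) + M/18)))**2 = (sqrt(-29 + (10/(-22) + 0/18)))**2 = (sqrt(-29 + (10*(-1/22) + 0*(1/18))))**2 = (sqrt(-29 + (-5/11 + 0)))**2 = (sqrt(-29 - 5/11))**2 = (sqrt(-324/11))**2 = (18*I*sqrt(11)/11)**2 = -324/11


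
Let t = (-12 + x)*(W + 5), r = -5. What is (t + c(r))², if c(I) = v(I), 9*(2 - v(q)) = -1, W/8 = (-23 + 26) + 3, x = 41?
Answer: 191877904/81 ≈ 2.3689e+6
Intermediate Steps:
W = 48 (W = 8*((-23 + 26) + 3) = 8*(3 + 3) = 8*6 = 48)
v(q) = 19/9 (v(q) = 2 - ⅑*(-1) = 2 + ⅑ = 19/9)
c(I) = 19/9
t = 1537 (t = (-12 + 41)*(48 + 5) = 29*53 = 1537)
(t + c(r))² = (1537 + 19/9)² = (13852/9)² = 191877904/81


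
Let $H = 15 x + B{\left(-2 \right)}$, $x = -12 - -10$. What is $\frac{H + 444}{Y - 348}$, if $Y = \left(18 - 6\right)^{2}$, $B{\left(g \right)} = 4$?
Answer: $- \frac{209}{102} \approx -2.049$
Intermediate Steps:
$x = -2$ ($x = -12 + 10 = -2$)
$Y = 144$ ($Y = 12^{2} = 144$)
$H = -26$ ($H = 15 \left(-2\right) + 4 = -30 + 4 = -26$)
$\frac{H + 444}{Y - 348} = \frac{-26 + 444}{144 - 348} = \frac{418}{-204} = 418 \left(- \frac{1}{204}\right) = - \frac{209}{102}$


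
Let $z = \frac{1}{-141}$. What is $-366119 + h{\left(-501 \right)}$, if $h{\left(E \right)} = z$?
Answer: $- \frac{51622780}{141} \approx -3.6612 \cdot 10^{5}$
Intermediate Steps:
$z = - \frac{1}{141} \approx -0.0070922$
$h{\left(E \right)} = - \frac{1}{141}$
$-366119 + h{\left(-501 \right)} = -366119 - \frac{1}{141} = - \frac{51622780}{141}$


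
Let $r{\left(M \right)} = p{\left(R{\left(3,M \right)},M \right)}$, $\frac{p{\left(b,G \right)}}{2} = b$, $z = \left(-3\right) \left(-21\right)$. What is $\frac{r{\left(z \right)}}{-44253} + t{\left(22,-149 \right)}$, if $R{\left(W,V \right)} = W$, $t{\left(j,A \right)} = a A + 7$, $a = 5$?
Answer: $- \frac{10886240}{14751} \approx -738.0$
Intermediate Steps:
$t{\left(j,A \right)} = 7 + 5 A$ ($t{\left(j,A \right)} = 5 A + 7 = 7 + 5 A$)
$z = 63$
$p{\left(b,G \right)} = 2 b$
$r{\left(M \right)} = 6$ ($r{\left(M \right)} = 2 \cdot 3 = 6$)
$\frac{r{\left(z \right)}}{-44253} + t{\left(22,-149 \right)} = \frac{6}{-44253} + \left(7 + 5 \left(-149\right)\right) = 6 \left(- \frac{1}{44253}\right) + \left(7 - 745\right) = - \frac{2}{14751} - 738 = - \frac{10886240}{14751}$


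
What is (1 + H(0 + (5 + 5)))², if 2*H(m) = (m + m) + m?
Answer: 256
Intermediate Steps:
H(m) = 3*m/2 (H(m) = ((m + m) + m)/2 = (2*m + m)/2 = (3*m)/2 = 3*m/2)
(1 + H(0 + (5 + 5)))² = (1 + 3*(0 + (5 + 5))/2)² = (1 + 3*(0 + 10)/2)² = (1 + (3/2)*10)² = (1 + 15)² = 16² = 256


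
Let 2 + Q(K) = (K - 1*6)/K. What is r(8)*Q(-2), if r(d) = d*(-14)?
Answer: -224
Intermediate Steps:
Q(K) = -2 + (-6 + K)/K (Q(K) = -2 + (K - 1*6)/K = -2 + (K - 6)/K = -2 + (-6 + K)/K)
r(d) = -14*d
r(8)*Q(-2) = (-14*8)*((-6 - 1*(-2))/(-2)) = -(-56)*(-6 + 2) = -(-56)*(-4) = -112*2 = -224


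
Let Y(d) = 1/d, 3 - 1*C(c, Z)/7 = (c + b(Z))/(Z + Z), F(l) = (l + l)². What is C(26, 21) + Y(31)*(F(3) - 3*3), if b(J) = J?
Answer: 2611/186 ≈ 14.038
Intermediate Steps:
F(l) = 4*l² (F(l) = (2*l)² = 4*l²)
C(c, Z) = 21 - 7*(Z + c)/(2*Z) (C(c, Z) = 21 - 7*(c + Z)/(Z + Z) = 21 - 7*(Z + c)/(2*Z))
C(26, 21) + Y(31)*(F(3) - 3*3) = (7/2)*(-1*26 + 5*21)/21 + (4*3² - 3*3)/31 = (7/2)*(1/21)*(-26 + 105) + (4*9 - 9)/31 = (7/2)*(1/21)*79 + (36 - 9)/31 = 79/6 + (1/31)*27 = 79/6 + 27/31 = 2611/186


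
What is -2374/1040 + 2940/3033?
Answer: -690457/525720 ≈ -1.3134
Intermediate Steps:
-2374/1040 + 2940/3033 = -2374*1/1040 + 2940*(1/3033) = -1187/520 + 980/1011 = -690457/525720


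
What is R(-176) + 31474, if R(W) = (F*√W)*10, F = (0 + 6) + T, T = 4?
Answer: 31474 + 400*I*√11 ≈ 31474.0 + 1326.7*I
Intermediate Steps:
F = 10 (F = (0 + 6) + 4 = 6 + 4 = 10)
R(W) = 100*√W (R(W) = (10*√W)*10 = 100*√W)
R(-176) + 31474 = 100*√(-176) + 31474 = 100*(4*I*√11) + 31474 = 400*I*√11 + 31474 = 31474 + 400*I*√11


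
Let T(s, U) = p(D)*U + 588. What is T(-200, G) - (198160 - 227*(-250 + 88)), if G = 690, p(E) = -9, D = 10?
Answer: -240556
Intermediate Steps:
T(s, U) = 588 - 9*U (T(s, U) = -9*U + 588 = 588 - 9*U)
T(-200, G) - (198160 - 227*(-250 + 88)) = (588 - 9*690) - (198160 - 227*(-250 + 88)) = (588 - 6210) - (198160 - 227*(-162)) = -5622 - (198160 - 1*(-36774)) = -5622 - (198160 + 36774) = -5622 - 1*234934 = -5622 - 234934 = -240556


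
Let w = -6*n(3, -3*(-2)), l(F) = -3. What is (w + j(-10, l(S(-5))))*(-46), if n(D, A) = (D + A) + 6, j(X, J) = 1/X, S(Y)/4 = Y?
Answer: 20723/5 ≈ 4144.6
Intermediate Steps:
S(Y) = 4*Y
n(D, A) = 6 + A + D (n(D, A) = (A + D) + 6 = 6 + A + D)
w = -90 (w = -6*(6 - 3*(-2) + 3) = -6*(6 + 6 + 3) = -6*15 = -90)
(w + j(-10, l(S(-5))))*(-46) = (-90 + 1/(-10))*(-46) = (-90 - ⅒)*(-46) = -901/10*(-46) = 20723/5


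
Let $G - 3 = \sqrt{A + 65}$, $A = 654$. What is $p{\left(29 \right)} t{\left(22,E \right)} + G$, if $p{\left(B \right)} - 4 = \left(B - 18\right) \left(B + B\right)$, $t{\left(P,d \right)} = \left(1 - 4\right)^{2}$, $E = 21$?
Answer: $5781 + \sqrt{719} \approx 5807.8$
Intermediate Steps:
$t{\left(P,d \right)} = 9$ ($t{\left(P,d \right)} = \left(-3\right)^{2} = 9$)
$G = 3 + \sqrt{719}$ ($G = 3 + \sqrt{654 + 65} = 3 + \sqrt{719} \approx 29.814$)
$p{\left(B \right)} = 4 + 2 B \left(-18 + B\right)$ ($p{\left(B \right)} = 4 + \left(B - 18\right) \left(B + B\right) = 4 + \left(-18 + B\right) 2 B = 4 + 2 B \left(-18 + B\right)$)
$p{\left(29 \right)} t{\left(22,E \right)} + G = \left(4 - 1044 + 2 \cdot 29^{2}\right) 9 + \left(3 + \sqrt{719}\right) = \left(4 - 1044 + 2 \cdot 841\right) 9 + \left(3 + \sqrt{719}\right) = \left(4 - 1044 + 1682\right) 9 + \left(3 + \sqrt{719}\right) = 642 \cdot 9 + \left(3 + \sqrt{719}\right) = 5778 + \left(3 + \sqrt{719}\right) = 5781 + \sqrt{719}$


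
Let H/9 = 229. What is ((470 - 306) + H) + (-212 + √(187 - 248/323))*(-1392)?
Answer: 297329 - 1392*√19429419/323 ≈ 2.7833e+5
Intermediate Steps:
H = 2061 (H = 9*229 = 2061)
((470 - 306) + H) + (-212 + √(187 - 248/323))*(-1392) = ((470 - 306) + 2061) + (-212 + √(187 - 248/323))*(-1392) = (164 + 2061) + (-212 + √(187 - 248*1/323))*(-1392) = 2225 + (-212 + √(187 - 248/323))*(-1392) = 2225 + (-212 + √(60153/323))*(-1392) = 2225 + (-212 + √19429419/323)*(-1392) = 2225 + (295104 - 1392*√19429419/323) = 297329 - 1392*√19429419/323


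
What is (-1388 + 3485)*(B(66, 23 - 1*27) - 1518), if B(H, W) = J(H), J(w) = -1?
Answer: -3185343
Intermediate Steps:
B(H, W) = -1
(-1388 + 3485)*(B(66, 23 - 1*27) - 1518) = (-1388 + 3485)*(-1 - 1518) = 2097*(-1519) = -3185343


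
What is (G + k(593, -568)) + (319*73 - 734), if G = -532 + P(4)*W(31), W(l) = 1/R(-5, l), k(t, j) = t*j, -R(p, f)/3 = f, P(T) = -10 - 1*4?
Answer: -29276665/93 ≈ -3.1480e+5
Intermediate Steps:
P(T) = -14 (P(T) = -10 - 4 = -14)
R(p, f) = -3*f
k(t, j) = j*t
W(l) = -1/(3*l) (W(l) = 1/(-3*l) = -1/(3*l))
G = -49462/93 (G = -532 - (-14)/(3*31) = -532 - 14*(-1/93) = -532 + 14/93 = -49462/93 ≈ -531.85)
(G + k(593, -568)) + (319*73 - 734) = (-49462/93 - 568*593) + (319*73 - 734) = (-49462/93 - 336824) + (23287 - 734) = -31374094/93 + 22553 = -29276665/93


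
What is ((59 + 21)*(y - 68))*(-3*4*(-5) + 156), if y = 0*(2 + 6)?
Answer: -1175040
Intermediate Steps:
y = 0 (y = 0*8 = 0)
((59 + 21)*(y - 68))*(-3*4*(-5) + 156) = ((59 + 21)*(0 - 68))*(-3*4*(-5) + 156) = (80*(-68))*(-12*(-5) + 156) = -5440*(60 + 156) = -5440*216 = -1175040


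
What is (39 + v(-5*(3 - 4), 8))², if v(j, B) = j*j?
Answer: 4096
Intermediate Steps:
v(j, B) = j²
(39 + v(-5*(3 - 4), 8))² = (39 + (-5*(3 - 4))²)² = (39 + (-5*(-1))²)² = (39 + 5²)² = (39 + 25)² = 64² = 4096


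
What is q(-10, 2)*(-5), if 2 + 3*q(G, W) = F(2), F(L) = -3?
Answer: 25/3 ≈ 8.3333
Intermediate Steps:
q(G, W) = -5/3 (q(G, W) = -2/3 + (1/3)*(-3) = -2/3 - 1 = -5/3)
q(-10, 2)*(-5) = -5/3*(-5) = 25/3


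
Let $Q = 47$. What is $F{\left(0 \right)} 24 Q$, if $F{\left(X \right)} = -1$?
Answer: $-1128$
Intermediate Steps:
$F{\left(0 \right)} 24 Q = \left(-1\right) 24 \cdot 47 = \left(-24\right) 47 = -1128$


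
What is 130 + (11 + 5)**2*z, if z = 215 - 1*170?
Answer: 11650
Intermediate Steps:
z = 45 (z = 215 - 170 = 45)
130 + (11 + 5)**2*z = 130 + (11 + 5)**2*45 = 130 + 16**2*45 = 130 + 256*45 = 130 + 11520 = 11650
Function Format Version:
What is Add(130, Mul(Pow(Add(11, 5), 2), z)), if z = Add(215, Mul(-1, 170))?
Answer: 11650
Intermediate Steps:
z = 45 (z = Add(215, -170) = 45)
Add(130, Mul(Pow(Add(11, 5), 2), z)) = Add(130, Mul(Pow(Add(11, 5), 2), 45)) = Add(130, Mul(Pow(16, 2), 45)) = Add(130, Mul(256, 45)) = Add(130, 11520) = 11650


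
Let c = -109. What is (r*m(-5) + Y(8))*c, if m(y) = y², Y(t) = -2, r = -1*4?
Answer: 11118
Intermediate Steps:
r = -4
(r*m(-5) + Y(8))*c = (-4*(-5)² - 2)*(-109) = (-4*25 - 2)*(-109) = (-100 - 2)*(-109) = -102*(-109) = 11118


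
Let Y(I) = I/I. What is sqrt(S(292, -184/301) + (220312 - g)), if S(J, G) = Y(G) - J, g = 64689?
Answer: 2*sqrt(38833) ≈ 394.12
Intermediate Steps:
Y(I) = 1
S(J, G) = 1 - J
sqrt(S(292, -184/301) + (220312 - g)) = sqrt((1 - 1*292) + (220312 - 1*64689)) = sqrt((1 - 292) + (220312 - 64689)) = sqrt(-291 + 155623) = sqrt(155332) = 2*sqrt(38833)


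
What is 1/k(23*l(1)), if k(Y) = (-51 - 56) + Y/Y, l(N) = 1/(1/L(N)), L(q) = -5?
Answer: -1/106 ≈ -0.0094340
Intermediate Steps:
l(N) = -5 (l(N) = 1/(1/(-5)) = 1/(-1/5) = -5)
k(Y) = -106 (k(Y) = -107 + 1 = -106)
1/k(23*l(1)) = 1/(-106) = -1/106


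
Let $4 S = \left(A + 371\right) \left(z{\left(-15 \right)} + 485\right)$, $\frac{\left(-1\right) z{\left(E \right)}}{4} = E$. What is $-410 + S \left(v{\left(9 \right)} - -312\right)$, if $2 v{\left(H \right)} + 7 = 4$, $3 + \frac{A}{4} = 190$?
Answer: $\frac{378716675}{8} \approx 4.734 \cdot 10^{7}$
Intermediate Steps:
$A = 748$ ($A = -12 + 4 \cdot 190 = -12 + 760 = 748$)
$v{\left(H \right)} = - \frac{3}{2}$ ($v{\left(H \right)} = - \frac{7}{2} + \frac{1}{2} \cdot 4 = - \frac{7}{2} + 2 = - \frac{3}{2}$)
$z{\left(E \right)} = - 4 E$
$S = \frac{609855}{4}$ ($S = \frac{\left(748 + 371\right) \left(\left(-4\right) \left(-15\right) + 485\right)}{4} = \frac{1119 \left(60 + 485\right)}{4} = \frac{1119 \cdot 545}{4} = \frac{1}{4} \cdot 609855 = \frac{609855}{4} \approx 1.5246 \cdot 10^{5}$)
$-410 + S \left(v{\left(9 \right)} - -312\right) = -410 + \frac{609855 \left(- \frac{3}{2} - -312\right)}{4} = -410 + \frac{609855 \left(- \frac{3}{2} + 312\right)}{4} = -410 + \frac{609855}{4} \cdot \frac{621}{2} = -410 + \frac{378719955}{8} = \frac{378716675}{8}$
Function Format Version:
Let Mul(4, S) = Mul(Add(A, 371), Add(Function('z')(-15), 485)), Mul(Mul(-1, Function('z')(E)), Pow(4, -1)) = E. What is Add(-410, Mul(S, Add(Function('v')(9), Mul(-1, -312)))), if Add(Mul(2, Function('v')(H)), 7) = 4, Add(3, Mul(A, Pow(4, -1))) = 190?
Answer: Rational(378716675, 8) ≈ 4.7340e+7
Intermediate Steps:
A = 748 (A = Add(-12, Mul(4, 190)) = Add(-12, 760) = 748)
Function('v')(H) = Rational(-3, 2) (Function('v')(H) = Add(Rational(-7, 2), Mul(Rational(1, 2), 4)) = Add(Rational(-7, 2), 2) = Rational(-3, 2))
Function('z')(E) = Mul(-4, E)
S = Rational(609855, 4) (S = Mul(Rational(1, 4), Mul(Add(748, 371), Add(Mul(-4, -15), 485))) = Mul(Rational(1, 4), Mul(1119, Add(60, 485))) = Mul(Rational(1, 4), Mul(1119, 545)) = Mul(Rational(1, 4), 609855) = Rational(609855, 4) ≈ 1.5246e+5)
Add(-410, Mul(S, Add(Function('v')(9), Mul(-1, -312)))) = Add(-410, Mul(Rational(609855, 4), Add(Rational(-3, 2), Mul(-1, -312)))) = Add(-410, Mul(Rational(609855, 4), Add(Rational(-3, 2), 312))) = Add(-410, Mul(Rational(609855, 4), Rational(621, 2))) = Add(-410, Rational(378719955, 8)) = Rational(378716675, 8)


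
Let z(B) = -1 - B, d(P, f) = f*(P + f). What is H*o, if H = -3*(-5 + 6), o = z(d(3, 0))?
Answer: 3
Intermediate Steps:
o = -1 (o = -1 - 0*(3 + 0) = -1 - 0*3 = -1 - 1*0 = -1 + 0 = -1)
H = -3 (H = -3*1 = -3)
H*o = -3*(-1) = 3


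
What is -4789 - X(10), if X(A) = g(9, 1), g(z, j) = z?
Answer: -4798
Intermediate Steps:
X(A) = 9
-4789 - X(10) = -4789 - 1*9 = -4789 - 9 = -4798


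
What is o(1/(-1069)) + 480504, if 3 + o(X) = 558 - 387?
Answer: 480672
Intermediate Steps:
o(X) = 168 (o(X) = -3 + (558 - 387) = -3 + 171 = 168)
o(1/(-1069)) + 480504 = 168 + 480504 = 480672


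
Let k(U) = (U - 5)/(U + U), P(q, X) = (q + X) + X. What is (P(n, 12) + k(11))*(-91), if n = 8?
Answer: -32305/11 ≈ -2936.8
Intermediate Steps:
P(q, X) = q + 2*X (P(q, X) = (X + q) + X = q + 2*X)
k(U) = (-5 + U)/(2*U) (k(U) = (-5 + U)/((2*U)) = (-5 + U)*(1/(2*U)) = (-5 + U)/(2*U))
(P(n, 12) + k(11))*(-91) = ((8 + 2*12) + (½)*(-5 + 11)/11)*(-91) = ((8 + 24) + (½)*(1/11)*6)*(-91) = (32 + 3/11)*(-91) = (355/11)*(-91) = -32305/11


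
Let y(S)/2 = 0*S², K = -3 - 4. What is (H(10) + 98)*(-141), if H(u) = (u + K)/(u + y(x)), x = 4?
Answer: -138603/10 ≈ -13860.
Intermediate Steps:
K = -7
y(S) = 0 (y(S) = 2*(0*S²) = 2*0 = 0)
H(u) = (-7 + u)/u (H(u) = (u - 7)/(u + 0) = (-7 + u)/u)
(H(10) + 98)*(-141) = ((-7 + 10)/10 + 98)*(-141) = ((⅒)*3 + 98)*(-141) = (3/10 + 98)*(-141) = (983/10)*(-141) = -138603/10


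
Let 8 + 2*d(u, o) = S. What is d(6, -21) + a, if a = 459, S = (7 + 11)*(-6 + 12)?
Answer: 509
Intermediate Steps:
S = 108 (S = 18*6 = 108)
d(u, o) = 50 (d(u, o) = -4 + (½)*108 = -4 + 54 = 50)
d(6, -21) + a = 50 + 459 = 509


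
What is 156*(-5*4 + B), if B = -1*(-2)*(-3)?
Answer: -4056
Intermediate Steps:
B = -6 (B = 2*(-3) = -6)
156*(-5*4 + B) = 156*(-5*4 - 6) = 156*(-20 - 6) = 156*(-26) = -4056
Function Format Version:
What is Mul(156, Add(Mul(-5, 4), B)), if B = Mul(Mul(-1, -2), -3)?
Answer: -4056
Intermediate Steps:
B = -6 (B = Mul(2, -3) = -6)
Mul(156, Add(Mul(-5, 4), B)) = Mul(156, Add(Mul(-5, 4), -6)) = Mul(156, Add(-20, -6)) = Mul(156, -26) = -4056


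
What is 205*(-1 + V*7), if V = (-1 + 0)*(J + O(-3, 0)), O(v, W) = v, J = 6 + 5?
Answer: -11685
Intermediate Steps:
J = 11
V = -8 (V = (-1 + 0)*(11 - 3) = -1*8 = -8)
205*(-1 + V*7) = 205*(-1 - 8*7) = 205*(-1 - 56) = 205*(-57) = -11685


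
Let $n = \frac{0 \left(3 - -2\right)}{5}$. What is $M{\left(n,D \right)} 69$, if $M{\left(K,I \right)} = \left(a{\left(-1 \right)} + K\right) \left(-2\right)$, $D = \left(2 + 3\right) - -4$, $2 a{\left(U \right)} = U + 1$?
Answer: $0$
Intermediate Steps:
$a{\left(U \right)} = \frac{1}{2} + \frac{U}{2}$ ($a{\left(U \right)} = \frac{U + 1}{2} = \frac{1 + U}{2} = \frac{1}{2} + \frac{U}{2}$)
$D = 9$ ($D = 5 + 4 = 9$)
$n = 0$ ($n = 0 \left(3 + \left(-1 + 3\right)\right) \frac{1}{5} = 0 \left(3 + 2\right) \frac{1}{5} = 0 \cdot 5 \cdot \frac{1}{5} = 0 \cdot \frac{1}{5} = 0$)
$M{\left(K,I \right)} = - 2 K$ ($M{\left(K,I \right)} = \left(\left(\frac{1}{2} + \frac{1}{2} \left(-1\right)\right) + K\right) \left(-2\right) = \left(\left(\frac{1}{2} - \frac{1}{2}\right) + K\right) \left(-2\right) = \left(0 + K\right) \left(-2\right) = K \left(-2\right) = - 2 K$)
$M{\left(n,D \right)} 69 = \left(-2\right) 0 \cdot 69 = 0 \cdot 69 = 0$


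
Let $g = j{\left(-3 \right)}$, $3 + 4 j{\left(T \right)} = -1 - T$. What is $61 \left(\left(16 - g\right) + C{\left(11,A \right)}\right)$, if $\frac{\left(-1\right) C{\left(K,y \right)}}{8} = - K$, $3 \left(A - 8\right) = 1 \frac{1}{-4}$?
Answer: $\frac{25437}{4} \approx 6359.3$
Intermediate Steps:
$A = \frac{95}{12}$ ($A = 8 + \frac{1 \frac{1}{-4}}{3} = 8 + \frac{1 \left(- \frac{1}{4}\right)}{3} = 8 + \frac{1}{3} \left(- \frac{1}{4}\right) = 8 - \frac{1}{12} = \frac{95}{12} \approx 7.9167$)
$j{\left(T \right)} = -1 - \frac{T}{4}$ ($j{\left(T \right)} = - \frac{3}{4} + \frac{-1 - T}{4} = - \frac{3}{4} - \left(\frac{1}{4} + \frac{T}{4}\right) = -1 - \frac{T}{4}$)
$g = - \frac{1}{4}$ ($g = -1 - - \frac{3}{4} = -1 + \frac{3}{4} = - \frac{1}{4} \approx -0.25$)
$C{\left(K,y \right)} = 8 K$ ($C{\left(K,y \right)} = - 8 \left(- K\right) = 8 K$)
$61 \left(\left(16 - g\right) + C{\left(11,A \right)}\right) = 61 \left(\left(16 - - \frac{1}{4}\right) + 8 \cdot 11\right) = 61 \left(\left(16 + \frac{1}{4}\right) + 88\right) = 61 \left(\frac{65}{4} + 88\right) = 61 \cdot \frac{417}{4} = \frac{25437}{4}$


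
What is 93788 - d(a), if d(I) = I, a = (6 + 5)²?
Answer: 93667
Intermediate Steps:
a = 121 (a = 11² = 121)
93788 - d(a) = 93788 - 1*121 = 93788 - 121 = 93667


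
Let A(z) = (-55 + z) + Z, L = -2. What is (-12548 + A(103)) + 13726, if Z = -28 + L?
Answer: 1196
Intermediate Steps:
Z = -30 (Z = -28 - 2 = -30)
A(z) = -85 + z (A(z) = (-55 + z) - 30 = -85 + z)
(-12548 + A(103)) + 13726 = (-12548 + (-85 + 103)) + 13726 = (-12548 + 18) + 13726 = -12530 + 13726 = 1196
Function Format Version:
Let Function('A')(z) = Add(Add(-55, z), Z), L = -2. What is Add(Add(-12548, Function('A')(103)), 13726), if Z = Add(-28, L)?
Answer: 1196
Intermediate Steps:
Z = -30 (Z = Add(-28, -2) = -30)
Function('A')(z) = Add(-85, z) (Function('A')(z) = Add(Add(-55, z), -30) = Add(-85, z))
Add(Add(-12548, Function('A')(103)), 13726) = Add(Add(-12548, Add(-85, 103)), 13726) = Add(Add(-12548, 18), 13726) = Add(-12530, 13726) = 1196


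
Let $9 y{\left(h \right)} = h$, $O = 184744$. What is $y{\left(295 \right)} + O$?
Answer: $\frac{1662991}{9} \approx 1.8478 \cdot 10^{5}$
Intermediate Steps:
$y{\left(h \right)} = \frac{h}{9}$
$y{\left(295 \right)} + O = \frac{1}{9} \cdot 295 + 184744 = \frac{295}{9} + 184744 = \frac{1662991}{9}$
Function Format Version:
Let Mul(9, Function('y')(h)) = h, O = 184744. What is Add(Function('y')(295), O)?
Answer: Rational(1662991, 9) ≈ 1.8478e+5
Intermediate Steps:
Function('y')(h) = Mul(Rational(1, 9), h)
Add(Function('y')(295), O) = Add(Mul(Rational(1, 9), 295), 184744) = Add(Rational(295, 9), 184744) = Rational(1662991, 9)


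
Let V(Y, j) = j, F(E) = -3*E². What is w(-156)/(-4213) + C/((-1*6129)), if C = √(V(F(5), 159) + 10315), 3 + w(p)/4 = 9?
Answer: -24/4213 - √10474/6129 ≈ -0.022395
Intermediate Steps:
w(p) = 24 (w(p) = -12 + 4*9 = -12 + 36 = 24)
C = √10474 (C = √(159 + 10315) = √10474 ≈ 102.34)
w(-156)/(-4213) + C/((-1*6129)) = 24/(-4213) + √10474/((-1*6129)) = 24*(-1/4213) + √10474/(-6129) = -24/4213 + √10474*(-1/6129) = -24/4213 - √10474/6129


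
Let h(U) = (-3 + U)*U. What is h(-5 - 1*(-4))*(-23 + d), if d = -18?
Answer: -164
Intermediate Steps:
h(U) = U*(-3 + U)
h(-5 - 1*(-4))*(-23 + d) = ((-5 - 1*(-4))*(-3 + (-5 - 1*(-4))))*(-23 - 18) = ((-5 + 4)*(-3 + (-5 + 4)))*(-41) = -(-3 - 1)*(-41) = -1*(-4)*(-41) = 4*(-41) = -164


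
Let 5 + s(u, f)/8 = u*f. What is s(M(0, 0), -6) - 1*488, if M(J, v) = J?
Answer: -528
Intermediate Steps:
s(u, f) = -40 + 8*f*u (s(u, f) = -40 + 8*(u*f) = -40 + 8*(f*u) = -40 + 8*f*u)
s(M(0, 0), -6) - 1*488 = (-40 + 8*(-6)*0) - 1*488 = (-40 + 0) - 488 = -40 - 488 = -528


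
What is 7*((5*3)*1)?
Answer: 105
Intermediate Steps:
7*((5*3)*1) = 7*(15*1) = 7*15 = 105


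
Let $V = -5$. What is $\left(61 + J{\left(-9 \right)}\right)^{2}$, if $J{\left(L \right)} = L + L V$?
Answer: $9409$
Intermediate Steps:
$J{\left(L \right)} = - 4 L$ ($J{\left(L \right)} = L + L \left(-5\right) = L - 5 L = - 4 L$)
$\left(61 + J{\left(-9 \right)}\right)^{2} = \left(61 - -36\right)^{2} = \left(61 + 36\right)^{2} = 97^{2} = 9409$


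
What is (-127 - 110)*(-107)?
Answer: 25359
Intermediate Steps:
(-127 - 110)*(-107) = -237*(-107) = 25359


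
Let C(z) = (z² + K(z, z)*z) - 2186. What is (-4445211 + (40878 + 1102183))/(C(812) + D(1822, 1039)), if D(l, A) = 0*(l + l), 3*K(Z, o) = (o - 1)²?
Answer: -4953225/268020463 ≈ -0.018481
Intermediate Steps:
K(Z, o) = (-1 + o)²/3 (K(Z, o) = (o - 1)²/3 = (-1 + o)²/3)
D(l, A) = 0 (D(l, A) = 0*(2*l) = 0)
C(z) = -2186 + z² + z*(-1 + z)²/3 (C(z) = (z² + ((-1 + z)²/3)*z) - 2186 = (z² + z*(-1 + z)²/3) - 2186 = -2186 + z² + z*(-1 + z)²/3)
(-4445211 + (40878 + 1102183))/(C(812) + D(1822, 1039)) = (-4445211 + (40878 + 1102183))/((-2186 + (⅓)*812 + (⅓)*812² + (⅓)*812³) + 0) = (-4445211 + 1143061)/((-2186 + 812/3 + (⅓)*659344 + (⅓)*535387328) + 0) = -3302150/((-2186 + 812/3 + 659344/3 + 535387328/3) + 0) = -3302150/(536040926/3 + 0) = -3302150/536040926/3 = -3302150*3/536040926 = -4953225/268020463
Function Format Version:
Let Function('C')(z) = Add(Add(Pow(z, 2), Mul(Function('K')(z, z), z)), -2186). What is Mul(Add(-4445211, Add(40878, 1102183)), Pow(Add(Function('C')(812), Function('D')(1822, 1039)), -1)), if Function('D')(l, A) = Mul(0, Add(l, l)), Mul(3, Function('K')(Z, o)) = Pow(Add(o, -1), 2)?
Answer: Rational(-4953225, 268020463) ≈ -0.018481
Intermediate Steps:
Function('K')(Z, o) = Mul(Rational(1, 3), Pow(Add(-1, o), 2)) (Function('K')(Z, o) = Mul(Rational(1, 3), Pow(Add(o, -1), 2)) = Mul(Rational(1, 3), Pow(Add(-1, o), 2)))
Function('D')(l, A) = 0 (Function('D')(l, A) = Mul(0, Mul(2, l)) = 0)
Function('C')(z) = Add(-2186, Pow(z, 2), Mul(Rational(1, 3), z, Pow(Add(-1, z), 2))) (Function('C')(z) = Add(Add(Pow(z, 2), Mul(Mul(Rational(1, 3), Pow(Add(-1, z), 2)), z)), -2186) = Add(Add(Pow(z, 2), Mul(Rational(1, 3), z, Pow(Add(-1, z), 2))), -2186) = Add(-2186, Pow(z, 2), Mul(Rational(1, 3), z, Pow(Add(-1, z), 2))))
Mul(Add(-4445211, Add(40878, 1102183)), Pow(Add(Function('C')(812), Function('D')(1822, 1039)), -1)) = Mul(Add(-4445211, Add(40878, 1102183)), Pow(Add(Add(-2186, Mul(Rational(1, 3), 812), Mul(Rational(1, 3), Pow(812, 2)), Mul(Rational(1, 3), Pow(812, 3))), 0), -1)) = Mul(Add(-4445211, 1143061), Pow(Add(Add(-2186, Rational(812, 3), Mul(Rational(1, 3), 659344), Mul(Rational(1, 3), 535387328)), 0), -1)) = Mul(-3302150, Pow(Add(Add(-2186, Rational(812, 3), Rational(659344, 3), Rational(535387328, 3)), 0), -1)) = Mul(-3302150, Pow(Add(Rational(536040926, 3), 0), -1)) = Mul(-3302150, Pow(Rational(536040926, 3), -1)) = Mul(-3302150, Rational(3, 536040926)) = Rational(-4953225, 268020463)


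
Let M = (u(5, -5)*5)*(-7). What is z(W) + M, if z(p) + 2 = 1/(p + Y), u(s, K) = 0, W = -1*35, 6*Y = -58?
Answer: -271/134 ≈ -2.0224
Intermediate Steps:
Y = -29/3 (Y = (⅙)*(-58) = -29/3 ≈ -9.6667)
W = -35
z(p) = -2 + 1/(-29/3 + p) (z(p) = -2 + 1/(p - 29/3) = -2 + 1/(-29/3 + p))
M = 0 (M = (0*5)*(-7) = 0*(-7) = 0)
z(W) + M = (61 - 6*(-35))/(-29 + 3*(-35)) + 0 = (61 + 210)/(-29 - 105) + 0 = 271/(-134) + 0 = -1/134*271 + 0 = -271/134 + 0 = -271/134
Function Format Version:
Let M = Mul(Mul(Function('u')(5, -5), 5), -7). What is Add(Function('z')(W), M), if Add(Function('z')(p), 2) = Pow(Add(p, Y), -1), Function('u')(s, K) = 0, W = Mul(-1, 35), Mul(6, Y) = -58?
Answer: Rational(-271, 134) ≈ -2.0224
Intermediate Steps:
Y = Rational(-29, 3) (Y = Mul(Rational(1, 6), -58) = Rational(-29, 3) ≈ -9.6667)
W = -35
Function('z')(p) = Add(-2, Pow(Add(Rational(-29, 3), p), -1)) (Function('z')(p) = Add(-2, Pow(Add(p, Rational(-29, 3)), -1)) = Add(-2, Pow(Add(Rational(-29, 3), p), -1)))
M = 0 (M = Mul(Mul(0, 5), -7) = Mul(0, -7) = 0)
Add(Function('z')(W), M) = Add(Mul(Pow(Add(-29, Mul(3, -35)), -1), Add(61, Mul(-6, -35))), 0) = Add(Mul(Pow(Add(-29, -105), -1), Add(61, 210)), 0) = Add(Mul(Pow(-134, -1), 271), 0) = Add(Mul(Rational(-1, 134), 271), 0) = Add(Rational(-271, 134), 0) = Rational(-271, 134)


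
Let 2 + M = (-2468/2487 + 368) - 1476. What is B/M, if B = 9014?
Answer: -11208909/1381519 ≈ -8.1135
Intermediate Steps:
M = -2763038/2487 (M = -2 + ((-2468/2487 + 368) - 1476) = -2 + (912748/2487 - 1476) = -2 - 2758064/2487 = -2763038/2487 ≈ -1111.0)
B/M = 9014/(-2763038/2487) = 9014*(-2487/2763038) = -11208909/1381519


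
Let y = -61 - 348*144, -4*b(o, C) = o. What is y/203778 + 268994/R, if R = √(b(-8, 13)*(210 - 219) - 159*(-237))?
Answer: -50173/203778 + 268994*√465/4185 ≈ 1385.8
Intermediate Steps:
b(o, C) = -o/4
y = -50173 (y = -61 - 50112 = -50173)
R = 9*√465 (R = √((-¼*(-8))*(210 - 219) - 159*(-237)) = √(2*(-9) + 37683) = √(-18 + 37683) = √37665 = 9*√465 ≈ 194.07)
y/203778 + 268994/R = -50173/203778 + 268994/((9*√465)) = -50173*1/203778 + 268994*(√465/4185) = -50173/203778 + 268994*√465/4185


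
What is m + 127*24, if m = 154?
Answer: 3202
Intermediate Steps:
m + 127*24 = 154 + 127*24 = 154 + 3048 = 3202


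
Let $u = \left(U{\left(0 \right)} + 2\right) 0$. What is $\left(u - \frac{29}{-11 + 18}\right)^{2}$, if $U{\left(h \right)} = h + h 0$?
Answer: $\frac{841}{49} \approx 17.163$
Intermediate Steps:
$U{\left(h \right)} = h$ ($U{\left(h \right)} = h + 0 = h$)
$u = 0$ ($u = \left(0 + 2\right) 0 = 2 \cdot 0 = 0$)
$\left(u - \frac{29}{-11 + 18}\right)^{2} = \left(0 - \frac{29}{-11 + 18}\right)^{2} = \left(0 - \frac{29}{7}\right)^{2} = \left(- \frac{29}{7}\right)^{2} = \frac{841}{49}$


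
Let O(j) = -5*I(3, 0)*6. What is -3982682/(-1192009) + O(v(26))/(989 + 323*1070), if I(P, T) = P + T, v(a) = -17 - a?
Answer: 153365146412/45905458599 ≈ 3.3409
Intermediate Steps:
O(j) = -90 (O(j) = -5*(3 + 0)*6 = -5*3*6 = -15*6 = -90)
-3982682/(-1192009) + O(v(26))/(989 + 323*1070) = -3982682/(-1192009) - 90/(989 + 323*1070) = -3982682*(-1/1192009) - 90/(989 + 345610) = 3982682/1192009 - 90/346599 = 3982682/1192009 - 90*1/346599 = 3982682/1192009 - 10/38511 = 153365146412/45905458599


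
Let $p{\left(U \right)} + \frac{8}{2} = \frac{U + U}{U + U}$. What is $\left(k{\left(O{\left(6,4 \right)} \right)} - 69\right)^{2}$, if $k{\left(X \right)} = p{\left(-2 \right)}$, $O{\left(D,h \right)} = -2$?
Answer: $5184$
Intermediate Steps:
$p{\left(U \right)} = -3$ ($p{\left(U \right)} = -4 + \frac{U + U}{U + U} = -4 + \frac{2 U}{2 U} = -4 + 2 U \frac{1}{2 U} = -4 + 1 = -3$)
$k{\left(X \right)} = -3$
$\left(k{\left(O{\left(6,4 \right)} \right)} - 69\right)^{2} = \left(-3 - 69\right)^{2} = \left(-72\right)^{2} = 5184$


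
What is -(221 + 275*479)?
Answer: -131946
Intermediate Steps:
-(221 + 275*479) = -(221 + 131725) = -1*131946 = -131946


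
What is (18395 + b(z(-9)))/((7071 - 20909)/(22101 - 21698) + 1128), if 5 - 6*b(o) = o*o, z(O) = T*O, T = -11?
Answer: 20265661/1322238 ≈ 15.327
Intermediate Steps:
z(O) = -11*O
b(o) = ⅚ - o²/6 (b(o) = ⅚ - o*o/6 = ⅚ - o²/6)
(18395 + b(z(-9)))/((7071 - 20909)/(22101 - 21698) + 1128) = (18395 + (⅚ - (-11*(-9))²/6))/((7071 - 20909)/(22101 - 21698) + 1128) = (18395 + (⅚ - ⅙*99²))/(-13838/403 + 1128) = (18395 + (⅚ - ⅙*9801))/(-13838*1/403 + 1128) = (18395 + (⅚ - 3267/2))/(-13838/403 + 1128) = (18395 - 4898/3)/(440746/403) = (50287/3)*(403/440746) = 20265661/1322238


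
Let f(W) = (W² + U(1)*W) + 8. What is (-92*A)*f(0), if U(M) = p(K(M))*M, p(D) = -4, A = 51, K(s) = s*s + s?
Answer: -37536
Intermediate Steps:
K(s) = s + s² (K(s) = s² + s = s + s²)
U(M) = -4*M
f(W) = 8 + W² - 4*W (f(W) = (W² + (-4*1)*W) + 8 = (W² - 4*W) + 8 = 8 + W² - 4*W)
(-92*A)*f(0) = (-92*51)*(8 + 0² - 4*0) = -4692*(8 + 0 + 0) = -4692*8 = -37536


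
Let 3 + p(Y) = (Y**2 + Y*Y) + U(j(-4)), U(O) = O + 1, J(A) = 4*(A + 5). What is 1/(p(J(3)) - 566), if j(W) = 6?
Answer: 1/1486 ≈ 0.00067295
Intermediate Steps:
J(A) = 20 + 4*A (J(A) = 4*(5 + A) = 20 + 4*A)
U(O) = 1 + O
p(Y) = 4 + 2*Y**2 (p(Y) = -3 + ((Y**2 + Y*Y) + (1 + 6)) = -3 + ((Y**2 + Y**2) + 7) = -3 + (2*Y**2 + 7) = -3 + (7 + 2*Y**2) = 4 + 2*Y**2)
1/(p(J(3)) - 566) = 1/((4 + 2*(20 + 4*3)**2) - 566) = 1/((4 + 2*(20 + 12)**2) - 566) = 1/((4 + 2*32**2) - 566) = 1/((4 + 2*1024) - 566) = 1/((4 + 2048) - 566) = 1/(2052 - 566) = 1/1486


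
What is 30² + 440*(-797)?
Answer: -349780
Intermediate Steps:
30² + 440*(-797) = 900 - 350680 = -349780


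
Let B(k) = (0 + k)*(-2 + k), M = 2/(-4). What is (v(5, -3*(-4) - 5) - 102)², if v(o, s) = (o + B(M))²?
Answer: 1014049/256 ≈ 3961.1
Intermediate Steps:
M = -½ (M = 2*(-¼) = -½ ≈ -0.50000)
B(k) = k*(-2 + k)
v(o, s) = (5/4 + o)² (v(o, s) = (o - (-2 - ½)/2)² = (o - ½*(-5/2))² = (o + 5/4)² = (5/4 + o)²)
(v(5, -3*(-4) - 5) - 102)² = ((5 + 4*5)²/16 - 102)² = ((5 + 20)²/16 - 102)² = ((1/16)*25² - 102)² = ((1/16)*625 - 102)² = (625/16 - 102)² = (-1007/16)² = 1014049/256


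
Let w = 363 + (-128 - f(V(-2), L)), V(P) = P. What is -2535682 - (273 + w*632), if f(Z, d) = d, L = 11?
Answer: -2677523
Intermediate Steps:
w = 224 (w = 363 + (-128 - 1*11) = 363 + (-128 - 11) = 363 - 139 = 224)
-2535682 - (273 + w*632) = -2535682 - (273 + 224*632) = -2535682 - (273 + 141568) = -2535682 - 1*141841 = -2535682 - 141841 = -2677523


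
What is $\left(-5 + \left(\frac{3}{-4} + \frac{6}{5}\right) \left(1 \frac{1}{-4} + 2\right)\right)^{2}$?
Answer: $\frac{113569}{6400} \approx 17.745$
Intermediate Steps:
$\left(-5 + \left(\frac{3}{-4} + \frac{6}{5}\right) \left(1 \frac{1}{-4} + 2\right)\right)^{2} = \left(-5 + \left(3 \left(- \frac{1}{4}\right) + 6 \cdot \frac{1}{5}\right) \left(1 \left(- \frac{1}{4}\right) + 2\right)\right)^{2} = \left(-5 + \left(- \frac{3}{4} + \frac{6}{5}\right) \left(- \frac{1}{4} + 2\right)\right)^{2} = \left(-5 + \frac{9}{20} \cdot \frac{7}{4}\right)^{2} = \left(-5 + \frac{63}{80}\right)^{2} = \left(- \frac{337}{80}\right)^{2} = \frac{113569}{6400}$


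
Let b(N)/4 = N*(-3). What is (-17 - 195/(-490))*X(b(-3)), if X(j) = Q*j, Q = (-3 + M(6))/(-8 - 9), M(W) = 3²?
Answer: 175716/833 ≈ 210.94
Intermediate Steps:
b(N) = -12*N (b(N) = 4*(N*(-3)) = 4*(-3*N) = -12*N)
M(W) = 9
Q = -6/17 (Q = (-3 + 9)/(-8 - 9) = 6/(-17) = 6*(-1/17) = -6/17 ≈ -0.35294)
X(j) = -6*j/17
(-17 - 195/(-490))*X(b(-3)) = (-17 - 195/(-490))*(-(-72)*(-3)/17) = (-17 - 195*(-1/490))*(-6/17*36) = (-17 + 39/98)*(-216/17) = -1627/98*(-216/17) = 175716/833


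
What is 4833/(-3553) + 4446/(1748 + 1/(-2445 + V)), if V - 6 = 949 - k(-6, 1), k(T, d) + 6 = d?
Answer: 10912607523/9222802787 ≈ 1.1832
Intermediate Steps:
k(T, d) = -6 + d
V = 960 (V = 6 + (949 - (-6 + 1)) = 6 + (949 - 1*(-5)) = 6 + (949 + 5) = 6 + 954 = 960)
4833/(-3553) + 4446/(1748 + 1/(-2445 + V)) = 4833/(-3553) + 4446/(1748 + 1/(-2445 + 960)) = 4833*(-1/3553) + 4446/(1748 + 1/(-1485)) = -4833/3553 + 4446/(1748 - 1/1485) = -4833/3553 + 4446/(2595779/1485) = -4833/3553 + 4446*(1485/2595779) = -4833/3553 + 6602310/2595779 = 10912607523/9222802787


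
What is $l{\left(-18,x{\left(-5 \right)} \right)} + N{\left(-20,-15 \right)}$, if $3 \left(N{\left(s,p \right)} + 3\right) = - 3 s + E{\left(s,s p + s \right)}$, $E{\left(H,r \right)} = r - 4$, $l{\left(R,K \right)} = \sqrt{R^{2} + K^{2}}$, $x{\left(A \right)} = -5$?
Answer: $109 + \sqrt{349} \approx 127.68$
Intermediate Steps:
$l{\left(R,K \right)} = \sqrt{K^{2} + R^{2}}$
$E{\left(H,r \right)} = -4 + r$
$N{\left(s,p \right)} = - \frac{13}{3} - \frac{2 s}{3} + \frac{p s}{3}$ ($N{\left(s,p \right)} = -3 + \frac{- 3 s - \left(4 - s - s p\right)}{3} = -3 + \frac{- 3 s - \left(4 - s - p s\right)}{3} = -3 + \frac{- 3 s + \left(-4 + s + p s\right)}{3} = -3 + \frac{-4 - 2 s + p s}{3} = -3 - \left(\frac{4}{3} + \frac{2 s}{3} - \frac{p s}{3}\right) = - \frac{13}{3} - \frac{2 s}{3} + \frac{p s}{3}$)
$l{\left(-18,x{\left(-5 \right)} \right)} + N{\left(-20,-15 \right)} = \sqrt{\left(-5\right)^{2} + \left(-18\right)^{2}} - \left(-9 - 100\right) = \sqrt{25 + 324} + \left(- \frac{13}{3} + \frac{40}{3} + 100\right) = \sqrt{349} + 109 = 109 + \sqrt{349}$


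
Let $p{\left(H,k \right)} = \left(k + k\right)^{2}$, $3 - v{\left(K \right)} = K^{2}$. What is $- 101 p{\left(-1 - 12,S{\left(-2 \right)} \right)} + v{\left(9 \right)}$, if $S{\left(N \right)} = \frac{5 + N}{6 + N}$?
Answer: $- \frac{1221}{4} \approx -305.25$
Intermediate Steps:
$S{\left(N \right)} = \frac{5 + N}{6 + N}$
$v{\left(K \right)} = 3 - K^{2}$
$p{\left(H,k \right)} = 4 k^{2}$ ($p{\left(H,k \right)} = \left(2 k\right)^{2} = 4 k^{2}$)
$- 101 p{\left(-1 - 12,S{\left(-2 \right)} \right)} + v{\left(9 \right)} = - 101 \cdot 4 \left(\frac{5 - 2}{6 - 2}\right)^{2} + \left(3 - 9^{2}\right) = - 101 \cdot 4 \left(\frac{1}{4} \cdot 3\right)^{2} + \left(3 - 81\right) = - 101 \cdot 4 \left(\frac{3}{4}\right)^{2} - 78 = - 101 \cdot 4 \cdot \frac{9}{16} - 78 = \left(-101\right) \frac{9}{4} - 78 = - \frac{909}{4} - 78 = - \frac{1221}{4}$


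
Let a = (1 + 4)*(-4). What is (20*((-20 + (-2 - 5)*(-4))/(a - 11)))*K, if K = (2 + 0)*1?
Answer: -320/31 ≈ -10.323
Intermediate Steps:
K = 2 (K = 2*1 = 2)
a = -20 (a = 5*(-4) = -20)
(20*((-20 + (-2 - 5)*(-4))/(a - 11)))*K = (20*((-20 + (-2 - 5)*(-4))/(-20 - 11)))*2 = (20*((-20 - 7*(-4))/(-31)))*2 = (20*((-20 + 28)*(-1/31)))*2 = (20*(8*(-1/31)))*2 = (20*(-8/31))*2 = -160/31*2 = -320/31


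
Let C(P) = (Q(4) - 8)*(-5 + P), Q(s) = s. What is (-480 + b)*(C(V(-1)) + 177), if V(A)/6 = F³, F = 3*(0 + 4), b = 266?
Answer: 8832850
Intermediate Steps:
F = 12 (F = 3*4 = 12)
V(A) = 10368 (V(A) = 6*12³ = 6*1728 = 10368)
C(P) = 20 - 4*P (C(P) = (4 - 8)*(-5 + P) = -4*(-5 + P) = 20 - 4*P)
(-480 + b)*(C(V(-1)) + 177) = (-480 + 266)*((20 - 4*10368) + 177) = -214*((20 - 41472) + 177) = -214*(-41452 + 177) = -214*(-41275) = 8832850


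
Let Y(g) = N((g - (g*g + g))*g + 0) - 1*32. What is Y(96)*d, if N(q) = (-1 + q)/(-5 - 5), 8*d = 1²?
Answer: 884417/80 ≈ 11055.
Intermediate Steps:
d = ⅛ (d = (⅛)*1² = (⅛)*1 = ⅛ ≈ 0.12500)
N(q) = ⅒ - q/10 (N(q) = (-1 + q)/(-10) = (-1 + q)*(-⅒) = ⅒ - q/10)
Y(g) = -319/10 + g³/10 (Y(g) = (⅒ - ((g - (g*g + g))*g + 0)/10) - 1*32 = (⅒ - ((g - (g² + g))*g + 0)/10) - 32 = (⅒ - ((g - (g + g²))*g + 0)/10) - 32 = (⅒ - ((g + (-g - g²))*g + 0)/10) - 32 = (⅒ - ((-g²)*g + 0)/10) - 32 = (⅒ - (-g³ + 0)/10) - 32 = (⅒ - (-1)*g³/10) - 32 = (⅒ + g³/10) - 32 = -319/10 + g³/10)
Y(96)*d = (-319/10 + (⅒)*96³)*(⅛) = (-319/10 + (⅒)*884736)*(⅛) = (-319/10 + 442368/5)*(⅛) = (884417/10)*(⅛) = 884417/80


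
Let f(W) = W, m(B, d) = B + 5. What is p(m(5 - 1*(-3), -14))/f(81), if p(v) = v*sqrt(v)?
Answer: 13*sqrt(13)/81 ≈ 0.57867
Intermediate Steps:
m(B, d) = 5 + B
p(v) = v**(3/2)
p(m(5 - 1*(-3), -14))/f(81) = (5 + (5 - 1*(-3)))**(3/2)/81 = (5 + (5 + 3))**(3/2)*(1/81) = (5 + 8)**(3/2)*(1/81) = 13**(3/2)*(1/81) = (13*sqrt(13))*(1/81) = 13*sqrt(13)/81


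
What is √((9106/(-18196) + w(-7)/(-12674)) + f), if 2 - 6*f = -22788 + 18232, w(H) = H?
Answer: 5*√227111425936303686/86481039 ≈ 27.553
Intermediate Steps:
f = 2279/3 (f = ⅓ - (-22788 + 18232)/6 = ⅓ - ⅙*(-4556) = ⅓ + 2278/3 = 2279/3 ≈ 759.67)
√((9106/(-18196) + w(-7)/(-12674)) + f) = √((9106/(-18196) - 7/(-12674)) + 2279/3) = √((9106*(-1/18196) - 7*(-1/12674)) + 2279/3) = √((-4553/9098 + 7/12674) + 2279/3) = √(-14410259/28827013 + 2279/3) = √(65653531850/86481039) = 5*√227111425936303686/86481039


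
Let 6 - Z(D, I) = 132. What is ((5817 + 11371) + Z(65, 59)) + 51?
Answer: 17113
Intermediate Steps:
Z(D, I) = -126 (Z(D, I) = 6 - 1*132 = 6 - 132 = -126)
((5817 + 11371) + Z(65, 59)) + 51 = ((5817 + 11371) - 126) + 51 = (17188 - 126) + 51 = 17062 + 51 = 17113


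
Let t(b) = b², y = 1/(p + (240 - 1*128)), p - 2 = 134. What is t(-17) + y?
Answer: 71673/248 ≈ 289.00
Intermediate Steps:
p = 136 (p = 2 + 134 = 136)
y = 1/248 (y = 1/(136 + (240 - 1*128)) = 1/(136 + (240 - 128)) = 1/(136 + 112) = 1/248 ≈ 0.0040323)
t(-17) + y = (-17)² + 1/248 = 289 + 1/248 = 71673/248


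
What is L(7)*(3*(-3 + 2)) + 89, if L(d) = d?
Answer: 68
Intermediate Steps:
L(7)*(3*(-3 + 2)) + 89 = 7*(3*(-3 + 2)) + 89 = 7*(3*(-1)) + 89 = 7*(-3) + 89 = -21 + 89 = 68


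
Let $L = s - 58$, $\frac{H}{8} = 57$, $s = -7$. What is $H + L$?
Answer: $391$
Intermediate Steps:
$H = 456$ ($H = 8 \cdot 57 = 456$)
$L = -65$ ($L = -7 - 58 = -65$)
$H + L = 456 - 65 = 391$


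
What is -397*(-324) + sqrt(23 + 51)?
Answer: 128628 + sqrt(74) ≈ 1.2864e+5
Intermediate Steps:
-397*(-324) + sqrt(23 + 51) = 128628 + sqrt(74)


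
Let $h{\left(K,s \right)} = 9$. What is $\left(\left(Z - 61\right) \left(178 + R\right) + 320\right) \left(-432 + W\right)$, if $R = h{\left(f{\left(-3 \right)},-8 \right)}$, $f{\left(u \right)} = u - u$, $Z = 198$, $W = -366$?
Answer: $-20699322$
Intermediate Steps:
$f{\left(u \right)} = 0$
$R = 9$
$\left(\left(Z - 61\right) \left(178 + R\right) + 320\right) \left(-432 + W\right) = \left(\left(198 - 61\right) \left(178 + 9\right) + 320\right) \left(-432 - 366\right) = \left(137 \cdot 187 + 320\right) \left(-798\right) = \left(25619 + 320\right) \left(-798\right) = 25939 \left(-798\right) = -20699322$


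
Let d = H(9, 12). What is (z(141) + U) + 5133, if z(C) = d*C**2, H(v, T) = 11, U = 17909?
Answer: 241733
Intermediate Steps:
d = 11
z(C) = 11*C**2
(z(141) + U) + 5133 = (11*141**2 + 17909) + 5133 = (11*19881 + 17909) + 5133 = (218691 + 17909) + 5133 = 236600 + 5133 = 241733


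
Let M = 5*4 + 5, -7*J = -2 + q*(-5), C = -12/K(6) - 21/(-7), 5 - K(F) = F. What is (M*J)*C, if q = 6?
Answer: 12000/7 ≈ 1714.3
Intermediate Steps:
K(F) = 5 - F
C = 15 (C = -12/(5 - 1*6) - 21/(-7) = -12/(5 - 6) - 21*(-⅐) = -12/(-1) + 3 = -12*(-1) + 3 = 12 + 3 = 15)
J = 32/7 (J = -(-2 + 6*(-5))/7 = -(-2 - 30)/7 = -⅐*(-32) = 32/7 ≈ 4.5714)
M = 25 (M = 20 + 5 = 25)
(M*J)*C = (25*(32/7))*15 = (800/7)*15 = 12000/7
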